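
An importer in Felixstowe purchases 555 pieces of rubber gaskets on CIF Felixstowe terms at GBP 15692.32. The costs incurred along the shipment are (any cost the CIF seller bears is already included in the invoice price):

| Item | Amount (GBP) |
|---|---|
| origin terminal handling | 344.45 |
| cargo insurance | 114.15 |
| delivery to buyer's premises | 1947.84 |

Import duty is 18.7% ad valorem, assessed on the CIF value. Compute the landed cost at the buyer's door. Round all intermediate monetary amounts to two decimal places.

CIF: the seller pays costs through ocean freight and marine insurance to the destination port.
Already in the invoice (seller's account under CIF): origin terminal, insurance — exclude.
The CIF price already equals the CIF value: 15692.32
Import duty = 15692.32 × 18.7% = 2934.46
Buyer bears: delivery 1947.84 + duty 2934.46 = 4882.30
Landed cost = invoice 15692.32 + 4882.30 = 20574.62

Total landed cost: GBP 20574.62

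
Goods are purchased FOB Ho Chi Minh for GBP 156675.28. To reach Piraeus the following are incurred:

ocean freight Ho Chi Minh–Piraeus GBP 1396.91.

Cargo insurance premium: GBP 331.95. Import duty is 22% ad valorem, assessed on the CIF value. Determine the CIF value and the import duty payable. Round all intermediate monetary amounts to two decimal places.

CIF value: GBP 158404.14; import duty: GBP 34848.91

CIF = FOB price + freight + insurance
CIF = 156675.28 + 1396.91 + 331.95 = 158404.14
Import duty = 158404.14 × 22% = 34848.91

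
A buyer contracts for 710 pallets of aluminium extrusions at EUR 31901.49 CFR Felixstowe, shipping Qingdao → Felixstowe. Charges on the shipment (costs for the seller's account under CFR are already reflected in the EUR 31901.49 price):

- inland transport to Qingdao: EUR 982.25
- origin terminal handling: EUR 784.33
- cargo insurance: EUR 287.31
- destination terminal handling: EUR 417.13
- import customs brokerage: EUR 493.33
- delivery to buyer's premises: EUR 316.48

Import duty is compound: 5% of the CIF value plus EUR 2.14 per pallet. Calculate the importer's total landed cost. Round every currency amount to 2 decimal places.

Total landed cost: EUR 36544.58

CFR: the seller pays costs through ocean freight to the destination port, but not insurance.
Already in the invoice (seller's account under CFR): inland to port, origin terminal — exclude.
CIF value = CFR price + insurance = 31901.49 + 287.31 = 32188.80
Ad valorem component: 32188.80 × 5% = 1609.44
Specific component: 710 × 2.14 = 1519.40
Import duty = 1609.44 + 1519.40 = 3128.84
Buyer bears: insurance 287.31 + destination terminal 417.13 + brokerage 493.33 + delivery 316.48 + duty 3128.84 = 4643.09
Landed cost = invoice 31901.49 + 4643.09 = 36544.58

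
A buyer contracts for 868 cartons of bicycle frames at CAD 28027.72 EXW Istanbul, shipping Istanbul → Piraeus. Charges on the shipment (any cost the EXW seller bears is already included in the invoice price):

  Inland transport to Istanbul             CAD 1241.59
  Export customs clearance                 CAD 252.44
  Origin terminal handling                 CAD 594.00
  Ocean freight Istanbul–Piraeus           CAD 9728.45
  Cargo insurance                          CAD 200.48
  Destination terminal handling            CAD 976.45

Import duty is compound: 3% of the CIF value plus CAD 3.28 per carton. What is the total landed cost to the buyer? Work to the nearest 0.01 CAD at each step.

Total landed cost: CAD 45069.51

EXW: the seller makes goods available at their premises; the buyer bears all onward costs.
CIF value = EXW price + inland to port + export clearance + origin terminal + freight + insurance = 28027.72 + 1241.59 + 252.44 + 594.00 + 9728.45 + 200.48 = 40044.68
Ad valorem component: 40044.68 × 3% = 1201.34
Specific component: 868 × 3.28 = 2847.04
Import duty = 1201.34 + 2847.04 = 4048.38
Buyer bears: inland to port 1241.59 + export clearance 252.44 + origin terminal 594.00 + freight 9728.45 + insurance 200.48 + destination terminal 976.45 + duty 4048.38 = 17041.79
Landed cost = invoice 28027.72 + 17041.79 = 45069.51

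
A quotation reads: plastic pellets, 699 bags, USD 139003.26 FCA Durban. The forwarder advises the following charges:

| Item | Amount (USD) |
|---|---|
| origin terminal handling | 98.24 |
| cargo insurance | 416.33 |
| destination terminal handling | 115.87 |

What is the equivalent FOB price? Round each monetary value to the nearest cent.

Not relevant to the conversion: destination terminal, insurance — on the buyer under both terms; not part of either seller's price.
From FCA to FOB, the seller additionally bears: origin terminal.
FOB price = 139003.26 + 98.24 = 139101.50

FOB price: USD 139101.50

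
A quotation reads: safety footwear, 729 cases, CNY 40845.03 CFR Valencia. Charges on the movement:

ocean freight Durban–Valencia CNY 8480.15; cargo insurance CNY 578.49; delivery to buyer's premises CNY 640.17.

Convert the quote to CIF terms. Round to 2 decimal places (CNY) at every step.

CIF price: CNY 41423.52

Not relevant to the conversion: freight — on the seller under both CFR and CIF; already in the CFR price and stays in the CIF price. delivery — on the buyer under both terms; not part of either seller's price.
From CFR to CIF, the seller additionally bears: insurance.
CIF price = 40845.03 + 578.49 = 41423.52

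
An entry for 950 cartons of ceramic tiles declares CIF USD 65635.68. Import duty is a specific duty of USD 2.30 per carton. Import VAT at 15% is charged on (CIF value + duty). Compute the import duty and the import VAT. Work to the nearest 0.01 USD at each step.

Import duty = 950 × 2.30 = 2185.00
VAT base = CIF + duty = 65635.68 + 2185.00 = 67820.68
Import VAT = 67820.68 × 15% = 10173.10

Import duty: USD 2185.00; import VAT: USD 10173.10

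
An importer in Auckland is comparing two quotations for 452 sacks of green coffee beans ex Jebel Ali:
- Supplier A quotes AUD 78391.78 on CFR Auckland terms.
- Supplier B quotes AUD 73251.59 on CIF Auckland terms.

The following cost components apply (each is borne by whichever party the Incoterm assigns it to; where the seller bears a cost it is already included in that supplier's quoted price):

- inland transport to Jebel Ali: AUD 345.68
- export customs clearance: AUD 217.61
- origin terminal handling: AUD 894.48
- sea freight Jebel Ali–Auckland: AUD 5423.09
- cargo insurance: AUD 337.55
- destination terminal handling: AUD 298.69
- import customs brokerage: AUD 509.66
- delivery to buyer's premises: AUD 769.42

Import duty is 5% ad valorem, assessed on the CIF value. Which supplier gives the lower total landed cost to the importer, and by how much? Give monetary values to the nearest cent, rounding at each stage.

Supplier B is cheaper by AUD 5751.63

Supplier A (CFR):
CIF value = CFR price + insurance = 78391.78 + 337.55 = 78729.33
Import duty = 78729.33 × 5% = 3936.47
Buyer bears (A): 337.55 + 298.69 + 509.66 + 769.42 = 1915.32
Landed cost (A) = invoice 78391.78 + 1915.32 + duty 3936.47 = 84243.57
Supplier B (CIF):
The CIF price already equals the CIF value: 73251.59
Import duty = 73251.59 × 5% = 3662.58
Buyer bears (B): 298.69 + 509.66 + 769.42 = 1577.77
Landed cost (B) = invoice 73251.59 + 1577.77 + duty 3662.58 = 78491.94
Difference = |84243.57 − 78491.94| = 5751.63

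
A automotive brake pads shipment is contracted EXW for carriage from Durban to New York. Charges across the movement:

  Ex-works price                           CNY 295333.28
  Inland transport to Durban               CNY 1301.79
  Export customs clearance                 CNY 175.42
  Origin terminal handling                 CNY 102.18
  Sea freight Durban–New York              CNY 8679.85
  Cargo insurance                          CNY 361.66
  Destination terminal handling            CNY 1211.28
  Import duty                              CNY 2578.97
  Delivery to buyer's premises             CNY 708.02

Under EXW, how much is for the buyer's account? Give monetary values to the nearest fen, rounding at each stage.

EXW: the seller makes goods available at their premises; the buyer bears all onward costs.
Seller's account: goods 295333.28 = 295333.28
Buyer's account: inland to port 1301.79 + export clearance 175.42 + origin terminal 102.18 + freight 8679.85 + insurance 361.66 + destination terminal 1211.28 + duty 2578.97 + delivery 708.02 = 15119.17

Buyer's account: CNY 15119.17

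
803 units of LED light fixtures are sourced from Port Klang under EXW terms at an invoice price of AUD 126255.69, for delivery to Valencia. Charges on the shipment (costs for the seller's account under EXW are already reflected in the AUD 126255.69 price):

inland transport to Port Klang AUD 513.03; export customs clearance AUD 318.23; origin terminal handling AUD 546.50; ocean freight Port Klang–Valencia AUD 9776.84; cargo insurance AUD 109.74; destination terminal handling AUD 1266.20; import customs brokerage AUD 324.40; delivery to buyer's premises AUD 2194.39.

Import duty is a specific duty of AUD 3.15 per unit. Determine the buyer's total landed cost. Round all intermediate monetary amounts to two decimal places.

EXW: the seller makes goods available at their premises; the buyer bears all onward costs.
CIF value = EXW price + inland to port + export clearance + origin terminal + freight + insurance = 126255.69 + 513.03 + 318.23 + 546.50 + 9776.84 + 109.74 = 137520.03
Import duty = 803 × 3.15 = 2529.45
Buyer bears: inland to port 513.03 + export clearance 318.23 + origin terminal 546.50 + freight 9776.84 + insurance 109.74 + destination terminal 1266.20 + brokerage 324.40 + delivery 2194.39 + duty 2529.45 = 17578.78
Landed cost = invoice 126255.69 + 17578.78 = 143834.47

Total landed cost: AUD 143834.47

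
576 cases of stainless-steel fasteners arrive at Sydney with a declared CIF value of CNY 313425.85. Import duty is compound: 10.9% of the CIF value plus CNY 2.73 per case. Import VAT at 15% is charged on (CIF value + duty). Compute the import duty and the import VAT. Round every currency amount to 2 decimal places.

Import duty: CNY 35735.90; import VAT: CNY 52374.26

Ad valorem component: 313425.85 × 10.9% = 34163.42
Specific component: 576 × 2.73 = 1572.48
Import duty = 34163.42 + 1572.48 = 35735.90
VAT base = CIF + duty = 313425.85 + 35735.90 = 349161.75
Import VAT = 349161.75 × 15% = 52374.26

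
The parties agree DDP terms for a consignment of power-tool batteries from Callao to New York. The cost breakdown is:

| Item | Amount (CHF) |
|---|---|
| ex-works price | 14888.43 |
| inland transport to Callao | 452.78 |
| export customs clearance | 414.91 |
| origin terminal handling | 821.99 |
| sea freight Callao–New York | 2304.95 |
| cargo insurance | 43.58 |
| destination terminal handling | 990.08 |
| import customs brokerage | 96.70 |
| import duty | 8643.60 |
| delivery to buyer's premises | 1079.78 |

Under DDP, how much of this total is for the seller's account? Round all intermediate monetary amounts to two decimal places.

DDP: the seller bears all costs including import duty.
Seller's account: goods 14888.43 + inland to port 452.78 + export clearance 414.91 + origin terminal 821.99 + freight 2304.95 + insurance 43.58 + destination terminal 990.08 + brokerage 96.70 + duty 8643.60 + delivery 1079.78 = 29736.80
Buyer's account: 0.00

Seller's account: CHF 29736.80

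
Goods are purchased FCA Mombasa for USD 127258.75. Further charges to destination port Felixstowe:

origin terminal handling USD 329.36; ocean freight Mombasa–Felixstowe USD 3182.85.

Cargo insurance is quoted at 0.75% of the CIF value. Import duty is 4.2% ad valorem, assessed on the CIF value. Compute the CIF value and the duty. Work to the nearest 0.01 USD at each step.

Let C be the CIF value. C = FCA price + pre-shipment costs + freight + 0.75% × C
C − 0.75% × C = 127258.75 + 329.36 + 3182.85
0.9925 × C = 130770.96
C = 130770.96 / 0.9925 = 131759.15
Insurance premium = 0.75% × 131759.15 = 988.19
Import duty = 131759.15 × 4.2% = 5533.88

CIF value: USD 131759.15; import duty: USD 5533.88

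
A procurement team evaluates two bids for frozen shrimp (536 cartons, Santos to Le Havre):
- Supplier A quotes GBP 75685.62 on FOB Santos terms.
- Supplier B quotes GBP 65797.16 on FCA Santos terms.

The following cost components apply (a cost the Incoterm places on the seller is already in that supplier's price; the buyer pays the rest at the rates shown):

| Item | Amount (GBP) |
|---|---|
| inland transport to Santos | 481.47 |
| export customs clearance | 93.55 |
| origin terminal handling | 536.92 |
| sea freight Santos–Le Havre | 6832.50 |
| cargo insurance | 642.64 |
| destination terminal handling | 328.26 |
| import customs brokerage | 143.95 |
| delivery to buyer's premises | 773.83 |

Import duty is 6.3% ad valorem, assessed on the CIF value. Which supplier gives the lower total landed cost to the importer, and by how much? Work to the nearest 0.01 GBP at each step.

Supplier A (FOB):
CIF value = FOB price + freight + insurance = 75685.62 + 6832.50 + 642.64 = 83160.76
Import duty = 83160.76 × 6.3% = 5239.13
Buyer bears (A): 6832.50 + 642.64 + 328.26 + 143.95 + 773.83 = 8721.18
Landed cost (A) = invoice 75685.62 + 8721.18 + duty 5239.13 = 89645.93
Supplier B (FCA):
CIF value = FCA price + origin terminal + freight + insurance = 65797.16 + 536.92 + 6832.50 + 642.64 = 73809.22
Import duty = 73809.22 × 6.3% = 4649.98
Buyer bears (B): 536.92 + 6832.50 + 642.64 + 328.26 + 143.95 + 773.83 = 9258.10
Landed cost (B) = invoice 65797.16 + 9258.10 + duty 4649.98 = 79705.24
Difference = |89645.93 − 79705.24| = 9940.69

Supplier B is cheaper by GBP 9940.69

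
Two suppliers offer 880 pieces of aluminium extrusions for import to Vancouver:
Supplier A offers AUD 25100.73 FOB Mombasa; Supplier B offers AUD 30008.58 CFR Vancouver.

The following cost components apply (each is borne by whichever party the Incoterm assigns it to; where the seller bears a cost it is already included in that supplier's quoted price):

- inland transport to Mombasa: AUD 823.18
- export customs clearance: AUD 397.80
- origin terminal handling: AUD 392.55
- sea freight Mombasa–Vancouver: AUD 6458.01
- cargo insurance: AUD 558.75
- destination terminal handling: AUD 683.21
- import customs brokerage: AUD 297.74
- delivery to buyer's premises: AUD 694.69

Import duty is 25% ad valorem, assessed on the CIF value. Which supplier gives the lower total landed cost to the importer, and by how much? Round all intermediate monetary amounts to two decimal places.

Supplier A (FOB):
CIF value = FOB price + freight + insurance = 25100.73 + 6458.01 + 558.75 = 32117.49
Import duty = 32117.49 × 25% = 8029.37
Buyer bears (A): 6458.01 + 558.75 + 683.21 + 297.74 + 694.69 = 8692.40
Landed cost (A) = invoice 25100.73 + 8692.40 + duty 8029.37 = 41822.50
Supplier B (CFR):
CIF value = CFR price + insurance = 30008.58 + 558.75 = 30567.33
Import duty = 30567.33 × 25% = 7641.83
Buyer bears (B): 558.75 + 683.21 + 297.74 + 694.69 = 2234.39
Landed cost (B) = invoice 30008.58 + 2234.39 + duty 7641.83 = 39884.80
Difference = |41822.50 − 39884.80| = 1937.70

Supplier B is cheaper by AUD 1937.70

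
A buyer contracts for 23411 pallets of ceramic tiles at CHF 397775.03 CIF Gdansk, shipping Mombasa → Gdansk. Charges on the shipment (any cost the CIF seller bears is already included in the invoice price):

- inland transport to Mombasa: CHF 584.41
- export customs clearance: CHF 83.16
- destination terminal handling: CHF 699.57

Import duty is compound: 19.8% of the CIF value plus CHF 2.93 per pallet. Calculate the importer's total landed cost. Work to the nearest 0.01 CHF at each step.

CIF: the seller pays costs through ocean freight and marine insurance to the destination port.
Already in the invoice (seller's account under CIF): inland to port, export clearance — exclude.
The CIF price already equals the CIF value: 397775.03
Ad valorem component: 397775.03 × 19.8% = 78759.46
Specific component: 23411 × 2.93 = 68594.23
Import duty = 78759.46 + 68594.23 = 147353.69
Buyer bears: destination terminal 699.57 + duty 147353.69 = 148053.26
Landed cost = invoice 397775.03 + 148053.26 = 545828.29

Total landed cost: CHF 545828.29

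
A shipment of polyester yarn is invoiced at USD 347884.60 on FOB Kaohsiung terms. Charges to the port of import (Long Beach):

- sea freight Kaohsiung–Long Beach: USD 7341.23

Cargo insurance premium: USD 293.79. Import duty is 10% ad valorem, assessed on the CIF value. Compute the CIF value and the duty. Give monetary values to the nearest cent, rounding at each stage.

CIF = FOB price + freight + insurance
CIF = 347884.60 + 7341.23 + 293.79 = 355519.62
Import duty = 355519.62 × 10% = 35551.96

CIF value: USD 355519.62; import duty: USD 35551.96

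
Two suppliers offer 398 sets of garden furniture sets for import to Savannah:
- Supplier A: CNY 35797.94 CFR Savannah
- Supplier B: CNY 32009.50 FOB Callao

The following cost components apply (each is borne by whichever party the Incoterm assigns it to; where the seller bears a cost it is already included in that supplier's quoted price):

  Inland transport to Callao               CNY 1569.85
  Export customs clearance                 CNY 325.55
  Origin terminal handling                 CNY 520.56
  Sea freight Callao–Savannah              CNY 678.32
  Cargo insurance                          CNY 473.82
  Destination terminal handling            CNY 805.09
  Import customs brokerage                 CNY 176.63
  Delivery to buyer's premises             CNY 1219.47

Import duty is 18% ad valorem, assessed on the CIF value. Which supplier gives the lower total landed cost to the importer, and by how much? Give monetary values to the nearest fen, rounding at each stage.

Supplier A (CFR):
CIF value = CFR price + insurance = 35797.94 + 473.82 = 36271.76
Import duty = 36271.76 × 18% = 6528.92
Buyer bears (A): 473.82 + 805.09 + 176.63 + 1219.47 = 2675.01
Landed cost (A) = invoice 35797.94 + 2675.01 + duty 6528.92 = 45001.87
Supplier B (FOB):
CIF value = FOB price + freight + insurance = 32009.50 + 678.32 + 473.82 = 33161.64
Import duty = 33161.64 × 18% = 5969.10
Buyer bears (B): 678.32 + 473.82 + 805.09 + 176.63 + 1219.47 = 3353.33
Landed cost (B) = invoice 32009.50 + 3353.33 + duty 5969.10 = 41331.93
Difference = |45001.87 − 41331.93| = 3669.94

Supplier B is cheaper by CNY 3669.94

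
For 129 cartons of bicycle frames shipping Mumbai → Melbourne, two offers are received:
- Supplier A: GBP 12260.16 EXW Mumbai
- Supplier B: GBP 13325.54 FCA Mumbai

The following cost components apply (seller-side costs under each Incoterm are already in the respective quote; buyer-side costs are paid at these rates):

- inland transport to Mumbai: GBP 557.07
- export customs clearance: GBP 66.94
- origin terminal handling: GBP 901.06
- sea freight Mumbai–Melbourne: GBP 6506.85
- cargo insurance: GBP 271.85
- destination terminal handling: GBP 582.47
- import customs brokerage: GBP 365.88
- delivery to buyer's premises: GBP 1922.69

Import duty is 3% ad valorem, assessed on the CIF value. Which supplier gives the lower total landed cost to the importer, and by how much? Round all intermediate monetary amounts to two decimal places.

Supplier A is cheaper by GBP 454.61

Supplier A (EXW):
CIF value = EXW price + inland to port + export clearance + origin terminal + freight + insurance = 12260.16 + 557.07 + 66.94 + 901.06 + 6506.85 + 271.85 = 20563.93
Import duty = 20563.93 × 3% = 616.92
Buyer bears (A): 557.07 + 66.94 + 901.06 + 6506.85 + 271.85 + 582.47 + 365.88 + 1922.69 = 11174.81
Landed cost (A) = invoice 12260.16 + 11174.81 + duty 616.92 = 24051.89
Supplier B (FCA):
CIF value = FCA price + origin terminal + freight + insurance = 13325.54 + 901.06 + 6506.85 + 271.85 = 21005.30
Import duty = 21005.30 × 3% = 630.16
Buyer bears (B): 901.06 + 6506.85 + 271.85 + 582.47 + 365.88 + 1922.69 = 10550.80
Landed cost (B) = invoice 13325.54 + 10550.80 + duty 630.16 = 24506.50
Difference = |24051.89 − 24506.50| = 454.61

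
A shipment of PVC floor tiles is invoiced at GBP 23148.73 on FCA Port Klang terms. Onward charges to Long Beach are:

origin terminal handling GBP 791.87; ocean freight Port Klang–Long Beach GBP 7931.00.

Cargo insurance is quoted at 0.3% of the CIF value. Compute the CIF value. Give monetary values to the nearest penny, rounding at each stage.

CIF value: GBP 31967.50

Let C be the CIF value. C = FCA price + pre-shipment costs + freight + 0.3% × C
C − 0.3% × C = 23148.73 + 791.87 + 7931.00
0.997 × C = 31871.60
C = 31871.60 / 0.997 = 31967.50
Insurance premium = 0.3% × 31967.50 = 95.90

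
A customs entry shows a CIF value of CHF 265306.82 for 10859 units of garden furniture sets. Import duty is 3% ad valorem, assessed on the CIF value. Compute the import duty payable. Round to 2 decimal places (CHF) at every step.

Import duty: CHF 7959.20

Import duty = 265306.82 × 3% = 7959.20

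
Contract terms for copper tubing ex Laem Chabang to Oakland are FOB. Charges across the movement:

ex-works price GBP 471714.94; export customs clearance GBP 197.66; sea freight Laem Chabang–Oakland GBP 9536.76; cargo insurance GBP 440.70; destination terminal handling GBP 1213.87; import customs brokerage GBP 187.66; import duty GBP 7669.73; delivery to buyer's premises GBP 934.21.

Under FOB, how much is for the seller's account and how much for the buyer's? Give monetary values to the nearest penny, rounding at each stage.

FOB: the seller bears costs until goods are on board at the origin port; the buyer bears freight, insurance and all costs thereafter.
Seller's account: goods 471714.94 + export clearance 197.66 = 471912.60
Buyer's account: freight 9536.76 + insurance 440.70 + destination terminal 1213.87 + brokerage 187.66 + duty 7669.73 + delivery 934.21 = 19982.93

Seller: GBP 471912.60; buyer: GBP 19982.93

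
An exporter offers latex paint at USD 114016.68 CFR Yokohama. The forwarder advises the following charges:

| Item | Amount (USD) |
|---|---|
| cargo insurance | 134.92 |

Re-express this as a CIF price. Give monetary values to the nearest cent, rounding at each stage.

CIF price: USD 114151.60

From CFR to CIF, the seller additionally bears: insurance.
CIF price = 114016.68 + 134.92 = 114151.60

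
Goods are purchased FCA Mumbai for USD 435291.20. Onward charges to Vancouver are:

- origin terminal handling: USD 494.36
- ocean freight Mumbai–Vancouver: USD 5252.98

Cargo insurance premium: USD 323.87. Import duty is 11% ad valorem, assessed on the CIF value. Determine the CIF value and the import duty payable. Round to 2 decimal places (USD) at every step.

CIF = FCA price + pre-shipment costs + freight + insurance
CIF = 435291.20 + 494.36 + 5252.98 + 323.87 = 441362.41
Import duty = 441362.41 × 11% = 48549.87

CIF value: USD 441362.41; import duty: USD 48549.87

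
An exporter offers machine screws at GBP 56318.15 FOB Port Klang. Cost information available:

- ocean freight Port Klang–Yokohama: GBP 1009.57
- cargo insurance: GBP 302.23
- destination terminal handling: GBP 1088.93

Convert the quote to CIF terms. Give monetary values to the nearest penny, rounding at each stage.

CIF price: GBP 57629.95

Not relevant to the conversion: destination terminal — on the buyer under both terms; not part of either seller's price.
From FOB to CIF, the seller additionally bears: freight, insurance.
CIF price = 56318.15 + 1009.57 + 302.23 = 57629.95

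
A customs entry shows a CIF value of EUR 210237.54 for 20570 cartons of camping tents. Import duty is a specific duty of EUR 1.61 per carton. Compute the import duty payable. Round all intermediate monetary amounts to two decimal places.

Import duty: EUR 33117.70

Import duty = 20570 × 1.61 = 33117.70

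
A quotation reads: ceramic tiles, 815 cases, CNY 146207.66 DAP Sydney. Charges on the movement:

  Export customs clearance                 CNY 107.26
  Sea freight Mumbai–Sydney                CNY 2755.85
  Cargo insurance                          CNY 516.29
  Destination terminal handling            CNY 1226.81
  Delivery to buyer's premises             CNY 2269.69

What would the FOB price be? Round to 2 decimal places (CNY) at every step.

FOB price: CNY 139439.02

Not relevant to the conversion: export clearance — on the seller under both DAP and FOB; already in the DAP price and stays in the FOB price.
From DAP to FOB, the seller no longer bears: freight, insurance, destination terminal, delivery.
FOB price = 146207.66 − 2755.85 − 516.29 − 1226.81 − 2269.69 = 139439.02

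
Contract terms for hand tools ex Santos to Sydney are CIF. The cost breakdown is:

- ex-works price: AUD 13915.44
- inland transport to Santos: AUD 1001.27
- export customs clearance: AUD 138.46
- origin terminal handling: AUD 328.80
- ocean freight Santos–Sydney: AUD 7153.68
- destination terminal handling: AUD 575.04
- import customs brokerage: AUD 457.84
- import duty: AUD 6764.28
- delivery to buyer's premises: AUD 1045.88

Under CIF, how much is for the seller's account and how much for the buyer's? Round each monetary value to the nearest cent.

CIF: the seller pays costs through ocean freight and marine insurance to the destination port.
Seller's account: goods 13915.44 + inland to port 1001.27 + export clearance 138.46 + origin terminal 328.80 + freight 7153.68 = 22537.65
Buyer's account: destination terminal 575.04 + brokerage 457.84 + duty 6764.28 + delivery 1045.88 = 8843.04

Seller: AUD 22537.65; buyer: AUD 8843.04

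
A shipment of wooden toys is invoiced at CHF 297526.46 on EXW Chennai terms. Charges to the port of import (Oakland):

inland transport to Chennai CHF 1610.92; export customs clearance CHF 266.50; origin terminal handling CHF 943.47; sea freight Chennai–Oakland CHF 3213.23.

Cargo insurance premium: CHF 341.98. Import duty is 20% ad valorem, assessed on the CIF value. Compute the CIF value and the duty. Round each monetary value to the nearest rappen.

CIF value: CHF 303902.56; import duty: CHF 60780.51

CIF = EXW price + pre-shipment costs + freight + insurance
CIF = 297526.46 + 1610.92 + 266.50 + 943.47 + 3213.23 + 341.98 = 303902.56
Import duty = 303902.56 × 20% = 60780.51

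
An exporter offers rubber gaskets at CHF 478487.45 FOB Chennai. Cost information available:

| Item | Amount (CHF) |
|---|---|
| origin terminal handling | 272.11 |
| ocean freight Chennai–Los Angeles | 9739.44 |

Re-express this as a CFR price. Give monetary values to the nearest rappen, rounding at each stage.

Not relevant to the conversion: origin terminal — on the seller under both FOB and CFR; already in the FOB price and stays in the CFR price.
From FOB to CFR, the seller additionally bears: freight.
CFR price = 478487.45 + 9739.44 = 488226.89

CFR price: CHF 488226.89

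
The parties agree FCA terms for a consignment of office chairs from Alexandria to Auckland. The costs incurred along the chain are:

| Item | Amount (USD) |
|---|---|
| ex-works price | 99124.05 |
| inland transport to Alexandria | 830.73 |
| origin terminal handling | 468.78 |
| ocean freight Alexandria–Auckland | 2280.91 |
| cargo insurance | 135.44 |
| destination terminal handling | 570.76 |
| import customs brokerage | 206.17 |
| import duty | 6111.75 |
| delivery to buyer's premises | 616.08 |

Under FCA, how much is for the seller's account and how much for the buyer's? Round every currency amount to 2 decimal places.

Seller: USD 99954.78; buyer: USD 10389.89

FCA: the seller delivers export-cleared goods to the carrier; the buyer bears costs from that point.
Seller's account: goods 99124.05 + inland to port 830.73 = 99954.78
Buyer's account: origin terminal 468.78 + freight 2280.91 + insurance 135.44 + destination terminal 570.76 + brokerage 206.17 + duty 6111.75 + delivery 616.08 = 10389.89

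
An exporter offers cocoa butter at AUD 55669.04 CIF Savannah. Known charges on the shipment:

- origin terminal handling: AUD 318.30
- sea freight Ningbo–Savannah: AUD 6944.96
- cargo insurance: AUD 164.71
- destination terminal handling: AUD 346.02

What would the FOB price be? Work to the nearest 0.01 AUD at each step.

Not relevant to the conversion: origin terminal — on the seller under both CIF and FOB; already in the CIF price and stays in the FOB price. destination terminal — on the buyer under both terms; not part of either seller's price.
From CIF to FOB, the seller no longer bears: freight, insurance.
FOB price = 55669.04 − 6944.96 − 164.71 = 48559.37

FOB price: AUD 48559.37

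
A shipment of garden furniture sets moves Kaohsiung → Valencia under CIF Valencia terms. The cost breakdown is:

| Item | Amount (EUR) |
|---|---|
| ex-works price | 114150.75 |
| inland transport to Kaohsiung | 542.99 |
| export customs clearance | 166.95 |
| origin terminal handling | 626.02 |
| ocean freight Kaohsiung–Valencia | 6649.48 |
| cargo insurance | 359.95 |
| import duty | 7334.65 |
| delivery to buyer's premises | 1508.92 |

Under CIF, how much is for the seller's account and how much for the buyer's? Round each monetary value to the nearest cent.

Seller: EUR 122496.14; buyer: EUR 8843.57

CIF: the seller pays costs through ocean freight and marine insurance to the destination port.
Seller's account: goods 114150.75 + inland to port 542.99 + export clearance 166.95 + origin terminal 626.02 + freight 6649.48 + insurance 359.95 = 122496.14
Buyer's account: duty 7334.65 + delivery 1508.92 = 8843.57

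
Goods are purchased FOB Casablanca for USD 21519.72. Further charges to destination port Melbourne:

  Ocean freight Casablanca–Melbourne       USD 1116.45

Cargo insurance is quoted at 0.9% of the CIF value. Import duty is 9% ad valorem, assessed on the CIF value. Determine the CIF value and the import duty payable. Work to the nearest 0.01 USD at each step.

CIF value: USD 22841.75; import duty: USD 2055.76

Let C be the CIF value. C = FOB price + freight + 0.9% × C
C − 0.9% × C = 21519.72 + 1116.45
0.991 × C = 22636.17
C = 22636.17 / 0.991 = 22841.75
Insurance premium = 0.9% × 22841.75 = 205.58
Import duty = 22841.75 × 9% = 2055.76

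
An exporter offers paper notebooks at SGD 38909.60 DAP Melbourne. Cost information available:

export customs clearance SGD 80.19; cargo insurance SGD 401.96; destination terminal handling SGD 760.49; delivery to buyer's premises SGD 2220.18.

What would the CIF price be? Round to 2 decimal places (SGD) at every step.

Not relevant to the conversion: insurance, export clearance — on the seller under both DAP and CIF; already in the DAP price and stays in the CIF price.
From DAP to CIF, the seller no longer bears: destination terminal, delivery.
CIF price = 38909.60 − 760.49 − 2220.18 = 35928.93

CIF price: SGD 35928.93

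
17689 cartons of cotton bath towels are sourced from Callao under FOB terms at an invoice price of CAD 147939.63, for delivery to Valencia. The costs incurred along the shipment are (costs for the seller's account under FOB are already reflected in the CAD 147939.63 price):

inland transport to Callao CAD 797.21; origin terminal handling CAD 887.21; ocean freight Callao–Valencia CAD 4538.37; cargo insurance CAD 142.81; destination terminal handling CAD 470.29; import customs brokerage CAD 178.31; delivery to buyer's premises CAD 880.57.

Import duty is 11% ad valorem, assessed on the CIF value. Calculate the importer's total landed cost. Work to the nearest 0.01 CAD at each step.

Total landed cost: CAD 170938.27

FOB: the seller bears costs until goods are on board at the origin port; the buyer bears freight, insurance and all costs thereafter.
Already in the invoice (seller's account under FOB): inland to port, origin terminal — exclude.
CIF value = FOB price + freight + insurance = 147939.63 + 4538.37 + 142.81 = 152620.81
Import duty = 152620.81 × 11% = 16788.29
Buyer bears: freight 4538.37 + insurance 142.81 + destination terminal 470.29 + brokerage 178.31 + delivery 880.57 + duty 16788.29 = 22998.64
Landed cost = invoice 147939.63 + 22998.64 = 170938.27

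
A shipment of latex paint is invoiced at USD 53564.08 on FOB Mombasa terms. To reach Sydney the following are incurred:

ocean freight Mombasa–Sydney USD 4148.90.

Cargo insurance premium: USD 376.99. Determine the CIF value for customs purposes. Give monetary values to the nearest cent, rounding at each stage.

CIF = FOB price + freight + insurance
CIF = 53564.08 + 4148.90 + 376.99 = 58089.97

CIF value: USD 58089.97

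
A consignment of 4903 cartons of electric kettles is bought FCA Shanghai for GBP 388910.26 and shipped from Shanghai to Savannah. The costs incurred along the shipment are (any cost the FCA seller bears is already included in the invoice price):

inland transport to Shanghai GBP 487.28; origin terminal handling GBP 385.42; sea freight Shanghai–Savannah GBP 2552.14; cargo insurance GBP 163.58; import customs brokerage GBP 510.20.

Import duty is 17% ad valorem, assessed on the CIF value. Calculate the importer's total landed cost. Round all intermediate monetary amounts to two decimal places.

FCA: the seller delivers export-cleared goods to the carrier; the buyer bears costs from that point.
Already in the invoice (seller's account under FCA): inland to port — exclude.
CIF value = FCA price + origin terminal + freight + insurance = 388910.26 + 385.42 + 2552.14 + 163.58 = 392011.40
Import duty = 392011.40 × 17% = 66641.94
Buyer bears: origin terminal 385.42 + freight 2552.14 + insurance 163.58 + brokerage 510.20 + duty 66641.94 = 70253.28
Landed cost = invoice 388910.26 + 70253.28 = 459163.54

Total landed cost: GBP 459163.54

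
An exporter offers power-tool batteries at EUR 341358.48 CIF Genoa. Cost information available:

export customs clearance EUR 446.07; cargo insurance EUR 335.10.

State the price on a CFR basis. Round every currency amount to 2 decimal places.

CFR price: EUR 341023.38

Not relevant to the conversion: export clearance — on the seller under both CIF and CFR; already in the CIF price and stays in the CFR price.
From CIF to CFR, the seller no longer bears: insurance.
CFR price = 341358.48 − 335.10 = 341023.38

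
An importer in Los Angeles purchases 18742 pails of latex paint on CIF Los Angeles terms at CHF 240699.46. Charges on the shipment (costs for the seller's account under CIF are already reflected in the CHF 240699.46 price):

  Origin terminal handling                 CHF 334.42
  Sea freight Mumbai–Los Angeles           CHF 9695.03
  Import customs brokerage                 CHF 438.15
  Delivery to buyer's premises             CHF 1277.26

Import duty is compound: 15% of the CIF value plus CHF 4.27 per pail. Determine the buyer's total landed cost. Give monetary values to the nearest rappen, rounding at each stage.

Total landed cost: CHF 358548.13

CIF: the seller pays costs through ocean freight and marine insurance to the destination port.
Already in the invoice (seller's account under CIF): origin terminal, freight — exclude.
The CIF price already equals the CIF value: 240699.46
Ad valorem component: 240699.46 × 15% = 36104.92
Specific component: 18742 × 4.27 = 80028.34
Import duty = 36104.92 + 80028.34 = 116133.26
Buyer bears: brokerage 438.15 + delivery 1277.26 + duty 116133.26 = 117848.67
Landed cost = invoice 240699.46 + 117848.67 = 358548.13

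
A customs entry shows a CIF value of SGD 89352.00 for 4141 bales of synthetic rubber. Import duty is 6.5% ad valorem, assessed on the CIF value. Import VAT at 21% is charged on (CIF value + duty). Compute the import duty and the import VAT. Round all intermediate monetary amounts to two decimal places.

Import duty: SGD 5807.88; import VAT: SGD 19983.57

Import duty = 89352.00 × 6.5% = 5807.88
VAT base = CIF + duty = 89352.00 + 5807.88 = 95159.88
Import VAT = 95159.88 × 21% = 19983.57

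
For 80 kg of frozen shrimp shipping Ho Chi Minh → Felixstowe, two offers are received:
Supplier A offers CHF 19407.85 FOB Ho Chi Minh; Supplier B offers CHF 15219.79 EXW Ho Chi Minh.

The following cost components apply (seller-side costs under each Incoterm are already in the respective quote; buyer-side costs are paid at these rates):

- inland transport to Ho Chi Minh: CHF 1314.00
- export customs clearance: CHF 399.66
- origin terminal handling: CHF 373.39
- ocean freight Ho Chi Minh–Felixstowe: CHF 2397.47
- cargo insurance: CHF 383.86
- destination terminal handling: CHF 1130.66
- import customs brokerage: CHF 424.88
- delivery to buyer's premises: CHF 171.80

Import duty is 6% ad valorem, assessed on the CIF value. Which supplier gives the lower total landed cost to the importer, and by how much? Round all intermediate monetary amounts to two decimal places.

Supplier A (FOB):
CIF value = FOB price + freight + insurance = 19407.85 + 2397.47 + 383.86 = 22189.18
Import duty = 22189.18 × 6% = 1331.35
Buyer bears (A): 2397.47 + 383.86 + 1130.66 + 424.88 + 171.80 = 4508.67
Landed cost (A) = invoice 19407.85 + 4508.67 + duty 1331.35 = 25247.87
Supplier B (EXW):
CIF value = EXW price + inland to port + export clearance + origin terminal + freight + insurance = 15219.79 + 1314.00 + 399.66 + 373.39 + 2397.47 + 383.86 = 20088.17
Import duty = 20088.17 × 6% = 1205.29
Buyer bears (B): 1314.00 + 399.66 + 373.39 + 2397.47 + 383.86 + 1130.66 + 424.88 + 171.80 = 6595.72
Landed cost (B) = invoice 15219.79 + 6595.72 + duty 1205.29 = 23020.80
Difference = |25247.87 − 23020.80| = 2227.07

Supplier B is cheaper by CHF 2227.07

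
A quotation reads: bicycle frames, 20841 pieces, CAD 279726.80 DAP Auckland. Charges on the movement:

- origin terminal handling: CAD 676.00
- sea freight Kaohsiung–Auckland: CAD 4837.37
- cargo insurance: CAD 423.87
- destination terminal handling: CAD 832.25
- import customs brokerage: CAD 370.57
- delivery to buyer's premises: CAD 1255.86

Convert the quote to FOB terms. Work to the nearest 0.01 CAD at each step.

Not relevant to the conversion: origin terminal — on the seller under both DAP and FOB; already in the DAP price and stays in the FOB price. brokerage — on the buyer under both terms; not part of either seller's price.
From DAP to FOB, the seller no longer bears: freight, insurance, destination terminal, delivery.
FOB price = 279726.80 − 4837.37 − 423.87 − 832.25 − 1255.86 = 272377.45

FOB price: CAD 272377.45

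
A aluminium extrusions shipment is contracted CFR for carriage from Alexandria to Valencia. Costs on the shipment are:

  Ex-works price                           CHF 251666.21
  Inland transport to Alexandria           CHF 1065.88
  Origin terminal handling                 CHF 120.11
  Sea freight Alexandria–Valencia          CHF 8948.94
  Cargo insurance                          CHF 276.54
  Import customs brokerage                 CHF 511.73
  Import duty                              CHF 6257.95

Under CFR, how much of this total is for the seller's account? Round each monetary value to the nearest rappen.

Seller's account: CHF 261801.14

CFR: the seller pays costs through ocean freight to the destination port, but not insurance.
Seller's account: goods 251666.21 + inland to port 1065.88 + origin terminal 120.11 + freight 8948.94 = 261801.14
Buyer's account: insurance 276.54 + brokerage 511.73 + duty 6257.95 = 7046.22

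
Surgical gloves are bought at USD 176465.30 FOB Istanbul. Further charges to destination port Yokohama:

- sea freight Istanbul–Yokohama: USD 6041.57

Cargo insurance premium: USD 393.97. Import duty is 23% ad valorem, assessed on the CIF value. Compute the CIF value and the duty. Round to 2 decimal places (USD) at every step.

CIF = FOB price + freight + insurance
CIF = 176465.30 + 6041.57 + 393.97 = 182900.84
Import duty = 182900.84 × 23% = 42067.19

CIF value: USD 182900.84; import duty: USD 42067.19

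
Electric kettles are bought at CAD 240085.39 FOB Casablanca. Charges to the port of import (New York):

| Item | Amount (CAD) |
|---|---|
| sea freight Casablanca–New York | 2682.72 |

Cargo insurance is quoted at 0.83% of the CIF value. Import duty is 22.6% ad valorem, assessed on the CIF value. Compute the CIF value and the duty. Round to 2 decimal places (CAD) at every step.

CIF value: CAD 244799.95; import duty: CAD 55324.79

Let C be the CIF value. C = FOB price + freight + 0.83% × C
C − 0.83% × C = 240085.39 + 2682.72
0.9917 × C = 242768.11
C = 242768.11 / 0.9917 = 244799.95
Insurance premium = 0.83% × 244799.95 = 2031.84
Import duty = 244799.95 × 22.6% = 55324.79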